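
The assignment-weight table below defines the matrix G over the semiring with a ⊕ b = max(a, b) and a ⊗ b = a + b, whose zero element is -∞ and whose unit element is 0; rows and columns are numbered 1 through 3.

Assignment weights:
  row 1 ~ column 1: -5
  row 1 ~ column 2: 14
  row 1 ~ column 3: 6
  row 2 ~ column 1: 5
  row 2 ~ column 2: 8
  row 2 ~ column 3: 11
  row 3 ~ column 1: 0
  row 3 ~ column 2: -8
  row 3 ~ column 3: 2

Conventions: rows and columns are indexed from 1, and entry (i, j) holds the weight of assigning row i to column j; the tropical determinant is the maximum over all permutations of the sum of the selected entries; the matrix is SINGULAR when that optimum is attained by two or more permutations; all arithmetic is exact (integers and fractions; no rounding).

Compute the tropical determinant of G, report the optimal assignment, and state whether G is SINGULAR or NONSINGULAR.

σ = (1, 2, 3): (-5) + 8 + 2 = 5
σ = (1, 3, 2): (-5) + 11 + (-8) = -2
σ = (2, 1, 3): 14 + 5 + 2 = 21
σ = (2, 3, 1): 14 + 11 + 0 = 25
σ = (3, 1, 2): 6 + 5 + (-8) = 3
σ = (3, 2, 1): 6 + 8 + 0 = 14
Optimal value attained by: σ = (2, 3, 1).
Answer: det⊕(G) = 25; verdict: NONSINGULAR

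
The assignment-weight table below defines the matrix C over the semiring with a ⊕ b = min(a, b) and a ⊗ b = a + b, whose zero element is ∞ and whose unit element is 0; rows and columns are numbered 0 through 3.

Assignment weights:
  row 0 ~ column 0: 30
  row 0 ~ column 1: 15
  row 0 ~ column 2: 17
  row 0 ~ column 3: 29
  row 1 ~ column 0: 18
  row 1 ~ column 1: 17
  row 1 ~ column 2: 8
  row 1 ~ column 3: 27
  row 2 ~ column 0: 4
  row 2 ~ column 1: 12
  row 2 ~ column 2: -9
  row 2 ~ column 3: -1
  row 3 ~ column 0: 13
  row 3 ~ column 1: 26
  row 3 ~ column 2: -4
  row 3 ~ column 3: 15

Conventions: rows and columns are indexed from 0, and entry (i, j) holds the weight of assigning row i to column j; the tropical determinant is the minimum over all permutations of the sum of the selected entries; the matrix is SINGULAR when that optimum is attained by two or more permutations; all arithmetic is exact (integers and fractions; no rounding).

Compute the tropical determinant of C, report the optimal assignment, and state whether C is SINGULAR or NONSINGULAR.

σ = (0, 1, 2, 3): 30 + 17 + (-9) + 15 = 53
σ = (0, 1, 3, 2): 30 + 17 + (-1) + (-4) = 42
σ = (0, 2, 1, 3): 30 + 8 + 12 + 15 = 65
σ = (0, 2, 3, 1): 30 + 8 + (-1) + 26 = 63
σ = (0, 3, 1, 2): 30 + 27 + 12 + (-4) = 65
σ = (0, 3, 2, 1): 30 + 27 + (-9) + 26 = 74
σ = (1, 0, 2, 3): 15 + 18 + (-9) + 15 = 39
σ = (1, 0, 3, 2): 15 + 18 + (-1) + (-4) = 28
σ = (1, 2, 0, 3): 15 + 8 + 4 + 15 = 42
σ = (1, 2, 3, 0): 15 + 8 + (-1) + 13 = 35
σ = (1, 3, 0, 2): 15 + 27 + 4 + (-4) = 42
σ = (1, 3, 2, 0): 15 + 27 + (-9) + 13 = 46
σ = (2, 0, 1, 3): 17 + 18 + 12 + 15 = 62
σ = (2, 0, 3, 1): 17 + 18 + (-1) + 26 = 60
σ = (2, 1, 0, 3): 17 + 17 + 4 + 15 = 53
σ = (2, 1, 3, 0): 17 + 17 + (-1) + 13 = 46
σ = (2, 3, 0, 1): 17 + 27 + 4 + 26 = 74
σ = (2, 3, 1, 0): 17 + 27 + 12 + 13 = 69
σ = (3, 0, 1, 2): 29 + 18 + 12 + (-4) = 55
σ = (3, 0, 2, 1): 29 + 18 + (-9) + 26 = 64
σ = (3, 1, 0, 2): 29 + 17 + 4 + (-4) = 46
σ = (3, 1, 2, 0): 29 + 17 + (-9) + 13 = 50
σ = (3, 2, 0, 1): 29 + 8 + 4 + 26 = 67
σ = (3, 2, 1, 0): 29 + 8 + 12 + 13 = 62
Optimal value attained by: σ = (1, 0, 3, 2).
Answer: det⊕(C) = 28; verdict: NONSINGULAR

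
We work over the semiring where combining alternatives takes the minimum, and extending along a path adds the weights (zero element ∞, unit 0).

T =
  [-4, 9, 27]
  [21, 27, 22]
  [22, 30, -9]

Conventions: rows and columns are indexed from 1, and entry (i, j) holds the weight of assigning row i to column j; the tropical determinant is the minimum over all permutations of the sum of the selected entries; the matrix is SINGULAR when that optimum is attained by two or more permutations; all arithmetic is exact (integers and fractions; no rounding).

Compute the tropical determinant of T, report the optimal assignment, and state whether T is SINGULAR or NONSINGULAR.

σ = (1, 2, 3): (-4) + 27 + (-9) = 14
σ = (1, 3, 2): (-4) + 22 + 30 = 48
σ = (2, 1, 3): 9 + 21 + (-9) = 21
σ = (2, 3, 1): 9 + 22 + 22 = 53
σ = (3, 1, 2): 27 + 21 + 30 = 78
σ = (3, 2, 1): 27 + 27 + 22 = 76
Optimal value attained by: σ = (1, 2, 3).
Answer: det⊕(T) = 14; verdict: NONSINGULAR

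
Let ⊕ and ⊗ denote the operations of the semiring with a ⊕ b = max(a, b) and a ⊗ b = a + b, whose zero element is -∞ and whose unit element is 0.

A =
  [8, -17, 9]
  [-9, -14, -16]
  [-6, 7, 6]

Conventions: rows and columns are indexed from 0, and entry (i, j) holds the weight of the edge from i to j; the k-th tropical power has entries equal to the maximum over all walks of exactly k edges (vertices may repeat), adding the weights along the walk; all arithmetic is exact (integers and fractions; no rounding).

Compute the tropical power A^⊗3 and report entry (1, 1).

A^⊗2:
  [16, 16, 17]
  [-1, -9, 0]
  [2, 13, 12]
A^⊗3:
  [24, 24, 25]
  [7, 7, 8]
  [10, 19, 18]
Key observation: the optimum is the walk 1->0->2->1, with weight (-9) + 9 + 7 = 7.
Optimal value attained by: walk 1->0->2->1.
Answer: (A^⊗3)[1][1] = 7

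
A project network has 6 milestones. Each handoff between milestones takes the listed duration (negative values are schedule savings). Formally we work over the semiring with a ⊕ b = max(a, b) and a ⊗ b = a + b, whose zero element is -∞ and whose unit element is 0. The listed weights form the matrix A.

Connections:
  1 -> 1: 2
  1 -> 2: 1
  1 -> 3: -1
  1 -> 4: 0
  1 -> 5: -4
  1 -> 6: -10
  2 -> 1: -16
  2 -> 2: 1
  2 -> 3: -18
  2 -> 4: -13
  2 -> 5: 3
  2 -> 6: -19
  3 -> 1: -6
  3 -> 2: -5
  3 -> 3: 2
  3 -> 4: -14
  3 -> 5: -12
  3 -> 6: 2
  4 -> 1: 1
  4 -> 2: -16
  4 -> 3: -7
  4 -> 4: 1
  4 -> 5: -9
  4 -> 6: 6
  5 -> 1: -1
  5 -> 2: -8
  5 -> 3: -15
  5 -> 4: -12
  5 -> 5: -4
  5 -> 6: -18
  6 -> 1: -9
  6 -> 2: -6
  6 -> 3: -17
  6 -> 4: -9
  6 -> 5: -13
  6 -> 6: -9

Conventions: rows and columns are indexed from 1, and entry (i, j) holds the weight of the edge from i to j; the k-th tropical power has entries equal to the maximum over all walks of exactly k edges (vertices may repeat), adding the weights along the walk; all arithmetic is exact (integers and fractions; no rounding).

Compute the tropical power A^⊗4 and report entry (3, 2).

A^⊗2:
  [4, 3, 1, 2, 4, 6]
  [2, 2, -12, -9, 4, -7]
  [-4, -3, 4, -6, -2, 4]
  [3, 2, 0, 2, -3, 7]
  [1, 0, -2, -1, -5, -6]
  [-7, -5, -10, -8, -3, -3]
A^⊗3:
  [6, 5, 3, 4, 6, 8]
  [4, 3, 1, 2, 5, -3]
  [-2, -1, 6, -4, 0, 6]
  [5, 4, 2, 3, 5, 8]
  [3, 2, 0, 1, 3, 5]
  [-4, -4, -8, -7, -2, -2]
A^⊗4:
  [8, 7, 5, 6, 8, 10]
  [6, 5, 3, 4, 6, 8]
  [0, 1, 8, -2, 2, 8]
  [7, 6, 4, 5, 7, 9]
  [5, 4, 2, 3, 5, 7]
  [-2, -3, -5, -4, -1, -1]
Key observation: the optimum is the walk 3->3->3->3->2, with weight 2 + 2 + 2 + (-5) = 1.
Optimal value attained by: walk 3->3->3->3->2.
Answer: (A^⊗4)[3][2] = 1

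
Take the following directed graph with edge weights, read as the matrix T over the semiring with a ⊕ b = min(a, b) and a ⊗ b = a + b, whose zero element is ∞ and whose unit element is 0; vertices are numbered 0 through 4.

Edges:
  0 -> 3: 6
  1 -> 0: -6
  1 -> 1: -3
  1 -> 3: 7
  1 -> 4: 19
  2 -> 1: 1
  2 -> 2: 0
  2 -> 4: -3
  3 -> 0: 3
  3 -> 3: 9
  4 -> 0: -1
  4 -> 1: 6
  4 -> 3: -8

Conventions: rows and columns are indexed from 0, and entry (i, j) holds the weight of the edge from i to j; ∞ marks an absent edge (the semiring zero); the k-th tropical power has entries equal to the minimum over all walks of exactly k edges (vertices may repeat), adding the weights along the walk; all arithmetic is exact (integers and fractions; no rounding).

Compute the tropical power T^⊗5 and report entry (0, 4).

T^⊗2:
  [9, ∞, ∞, 15, ∞]
  [-9, -6, ∞, 0, 16]
  [-5, -2, 0, -11, -3]
  [12, ∞, ∞, 9, ∞]
  [-5, 3, ∞, 1, 25]
T^⊗3:
  [18, ∞, ∞, 15, ∞]
  [-12, -9, ∞, -3, 13]
  [-8, -5, 0, -11, -3]
  [12, ∞, ∞, 18, ∞]
  [-3, 0, ∞, 1, 22]
T^⊗4:
  [18, ∞, ∞, 24, ∞]
  [-15, -12, ∞, -6, 10]
  [-11, -8, 0, -11, -3]
  [21, ∞, ∞, 18, ∞]
  [-6, -3, ∞, 3, 19]
T^⊗5:
  [27, ∞, ∞, 24, ∞]
  [-18, -15, ∞, -9, 7]
  [-14, -11, 0, -11, -3]
  [21, ∞, ∞, 27, ∞]
  [-9, -6, ∞, 0, 16]
Key observation: no walk of exactly 5 edges connects these vertices, so the entry is the semiring zero.
Answer: (T^⊗5)[0][4] = ∞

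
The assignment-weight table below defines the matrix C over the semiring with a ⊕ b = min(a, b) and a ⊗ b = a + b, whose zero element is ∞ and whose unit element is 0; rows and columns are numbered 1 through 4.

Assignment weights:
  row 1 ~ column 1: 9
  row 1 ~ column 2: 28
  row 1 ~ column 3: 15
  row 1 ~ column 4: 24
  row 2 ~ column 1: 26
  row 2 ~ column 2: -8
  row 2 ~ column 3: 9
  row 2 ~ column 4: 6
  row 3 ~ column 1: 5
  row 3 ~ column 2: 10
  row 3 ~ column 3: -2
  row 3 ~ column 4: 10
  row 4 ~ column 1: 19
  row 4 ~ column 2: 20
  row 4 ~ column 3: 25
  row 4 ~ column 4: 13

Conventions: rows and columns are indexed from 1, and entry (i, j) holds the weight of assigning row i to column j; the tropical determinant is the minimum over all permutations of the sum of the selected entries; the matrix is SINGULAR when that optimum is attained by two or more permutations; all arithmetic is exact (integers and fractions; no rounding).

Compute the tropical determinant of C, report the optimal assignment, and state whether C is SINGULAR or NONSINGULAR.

σ = (1, 2, 3, 4): 9 + (-8) + (-2) + 13 = 12
σ = (1, 2, 4, 3): 9 + (-8) + 10 + 25 = 36
σ = (1, 3, 2, 4): 9 + 9 + 10 + 13 = 41
σ = (1, 3, 4, 2): 9 + 9 + 10 + 20 = 48
σ = (1, 4, 2, 3): 9 + 6 + 10 + 25 = 50
σ = (1, 4, 3, 2): 9 + 6 + (-2) + 20 = 33
σ = (2, 1, 3, 4): 28 + 26 + (-2) + 13 = 65
σ = (2, 1, 4, 3): 28 + 26 + 10 + 25 = 89
σ = (2, 3, 1, 4): 28 + 9 + 5 + 13 = 55
σ = (2, 3, 4, 1): 28 + 9 + 10 + 19 = 66
σ = (2, 4, 1, 3): 28 + 6 + 5 + 25 = 64
σ = (2, 4, 3, 1): 28 + 6 + (-2) + 19 = 51
σ = (3, 1, 2, 4): 15 + 26 + 10 + 13 = 64
σ = (3, 1, 4, 2): 15 + 26 + 10 + 20 = 71
σ = (3, 2, 1, 4): 15 + (-8) + 5 + 13 = 25
σ = (3, 2, 4, 1): 15 + (-8) + 10 + 19 = 36
σ = (3, 4, 1, 2): 15 + 6 + 5 + 20 = 46
σ = (3, 4, 2, 1): 15 + 6 + 10 + 19 = 50
σ = (4, 1, 2, 3): 24 + 26 + 10 + 25 = 85
σ = (4, 1, 3, 2): 24 + 26 + (-2) + 20 = 68
σ = (4, 2, 1, 3): 24 + (-8) + 5 + 25 = 46
σ = (4, 2, 3, 1): 24 + (-8) + (-2) + 19 = 33
σ = (4, 3, 1, 2): 24 + 9 + 5 + 20 = 58
σ = (4, 3, 2, 1): 24 + 9 + 10 + 19 = 62
Optimal value attained by: σ = (1, 2, 3, 4).
Answer: det⊕(C) = 12; verdict: NONSINGULAR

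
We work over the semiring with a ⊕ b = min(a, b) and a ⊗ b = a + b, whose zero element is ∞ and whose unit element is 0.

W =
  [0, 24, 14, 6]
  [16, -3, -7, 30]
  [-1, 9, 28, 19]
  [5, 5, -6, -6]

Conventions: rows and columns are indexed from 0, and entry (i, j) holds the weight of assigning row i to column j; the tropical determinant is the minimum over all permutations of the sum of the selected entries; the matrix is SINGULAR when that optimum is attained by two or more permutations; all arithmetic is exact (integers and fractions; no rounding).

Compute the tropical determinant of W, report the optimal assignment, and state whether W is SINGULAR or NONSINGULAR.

σ = (0, 1, 2, 3): 0 + (-3) + 28 + (-6) = 19
σ = (0, 1, 3, 2): 0 + (-3) + 19 + (-6) = 10
σ = (0, 2, 1, 3): 0 + (-7) + 9 + (-6) = -4
σ = (0, 2, 3, 1): 0 + (-7) + 19 + 5 = 17
σ = (0, 3, 1, 2): 0 + 30 + 9 + (-6) = 33
σ = (0, 3, 2, 1): 0 + 30 + 28 + 5 = 63
σ = (1, 0, 2, 3): 24 + 16 + 28 + (-6) = 62
σ = (1, 0, 3, 2): 24 + 16 + 19 + (-6) = 53
σ = (1, 2, 0, 3): 24 + (-7) + (-1) + (-6) = 10
σ = (1, 2, 3, 0): 24 + (-7) + 19 + 5 = 41
σ = (1, 3, 0, 2): 24 + 30 + (-1) + (-6) = 47
σ = (1, 3, 2, 0): 24 + 30 + 28 + 5 = 87
σ = (2, 0, 1, 3): 14 + 16 + 9 + (-6) = 33
σ = (2, 0, 3, 1): 14 + 16 + 19 + 5 = 54
σ = (2, 1, 0, 3): 14 + (-3) + (-1) + (-6) = 4
σ = (2, 1, 3, 0): 14 + (-3) + 19 + 5 = 35
σ = (2, 3, 0, 1): 14 + 30 + (-1) + 5 = 48
σ = (2, 3, 1, 0): 14 + 30 + 9 + 5 = 58
σ = (3, 0, 1, 2): 6 + 16 + 9 + (-6) = 25
σ = (3, 0, 2, 1): 6 + 16 + 28 + 5 = 55
σ = (3, 1, 0, 2): 6 + (-3) + (-1) + (-6) = -4
σ = (3, 1, 2, 0): 6 + (-3) + 28 + 5 = 36
σ = (3, 2, 0, 1): 6 + (-7) + (-1) + 5 = 3
σ = (3, 2, 1, 0): 6 + (-7) + 9 + 5 = 13
Optimal value attained by: σ = (0, 2, 1, 3).
Answer: det⊕(W) = -4; verdict: SINGULAR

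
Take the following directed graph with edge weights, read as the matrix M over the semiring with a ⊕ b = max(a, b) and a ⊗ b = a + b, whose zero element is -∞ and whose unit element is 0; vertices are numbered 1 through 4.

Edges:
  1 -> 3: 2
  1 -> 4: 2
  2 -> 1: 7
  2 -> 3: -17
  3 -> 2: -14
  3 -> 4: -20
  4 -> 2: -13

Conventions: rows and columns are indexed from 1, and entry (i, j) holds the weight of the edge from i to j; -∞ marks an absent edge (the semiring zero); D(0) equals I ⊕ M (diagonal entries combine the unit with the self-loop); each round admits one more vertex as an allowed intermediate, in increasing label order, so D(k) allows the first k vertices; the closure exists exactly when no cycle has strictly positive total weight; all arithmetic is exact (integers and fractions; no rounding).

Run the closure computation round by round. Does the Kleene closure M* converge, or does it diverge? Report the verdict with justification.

D(0):
  [0, -∞, 2, 2]
  [7, 0, -17, -∞]
  [-∞, -14, 0, -20]
  [-∞, -13, -∞, 0]
D(1):
  [0, -∞, 2, 2]
  [7, 0, 9, 9]
  [-∞, -14, 0, -20]
  [-∞, -13, -∞, 0]
D(2):
  [0, -∞, 2, 2]
  [7, 0, 9, 9]
  [-7, -14, 0, -5]
  [-6, -13, -4, 0]
D(3):
  [0, -12, 2, 2]
  [7, 0, 9, 9]
  [-7, -14, 0, -5]
  [-6, -13, -4, 0]
D(4):
  [0, -11, 2, 2]
  [7, 0, 9, 9]
  [-7, -14, 0, -5]
  [-6, -13, -4, 0]
Key observation: every diagonal entry stays at the unit through all rounds, so no improving cycle exists.
Answer: CONVERGES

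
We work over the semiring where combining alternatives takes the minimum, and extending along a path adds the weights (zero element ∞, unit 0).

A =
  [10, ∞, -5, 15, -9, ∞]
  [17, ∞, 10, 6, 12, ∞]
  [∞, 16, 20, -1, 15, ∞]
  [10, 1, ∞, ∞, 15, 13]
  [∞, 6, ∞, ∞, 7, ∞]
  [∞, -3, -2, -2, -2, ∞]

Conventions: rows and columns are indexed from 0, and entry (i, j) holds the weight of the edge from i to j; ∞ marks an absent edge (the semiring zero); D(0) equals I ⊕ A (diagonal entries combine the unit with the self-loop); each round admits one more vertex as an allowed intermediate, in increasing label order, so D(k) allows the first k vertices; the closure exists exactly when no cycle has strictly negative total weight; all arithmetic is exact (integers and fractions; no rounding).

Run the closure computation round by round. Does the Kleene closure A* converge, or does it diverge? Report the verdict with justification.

D(0):
  [0, ∞, -5, 15, -9, ∞]
  [17, 0, 10, 6, 12, ∞]
  [∞, 16, 0, -1, 15, ∞]
  [10, 1, ∞, 0, 15, 13]
  [∞, 6, ∞, ∞, 0, ∞]
  [∞, -3, -2, -2, -2, 0]
D(1):
  [0, ∞, -5, 15, -9, ∞]
  [17, 0, 10, 6, 8, ∞]
  [∞, 16, 0, -1, 15, ∞]
  [10, 1, 5, 0, 1, 13]
  [∞, 6, ∞, ∞, 0, ∞]
  [∞, -3, -2, -2, -2, 0]
D(2):
  [0, ∞, -5, 15, -9, ∞]
  [17, 0, 10, 6, 8, ∞]
  [33, 16, 0, -1, 15, ∞]
  [10, 1, 5, 0, 1, 13]
  [23, 6, 16, 12, 0, ∞]
  [14, -3, -2, -2, -2, 0]
D(3):
  [0, 11, -5, -6, -9, ∞]
  [17, 0, 10, 6, 8, ∞]
  [33, 16, 0, -1, 15, ∞]
  [10, 1, 5, 0, 1, 13]
  [23, 6, 16, 12, 0, ∞]
  [14, -3, -2, -3, -2, 0]
D(4):
  [0, -5, -5, -6, -9, 7]
  [16, 0, 10, 6, 7, 19]
  [9, 0, 0, -1, 0, 12]
  [10, 1, 5, 0, 1, 13]
  [22, 6, 16, 12, 0, 25]
  [7, -3, -2, -3, -2, 0]
D(5):
  [0, -5, -5, -6, -9, 7]
  [16, 0, 10, 6, 7, 19]
  [9, 0, 0, -1, 0, 12]
  [10, 1, 5, 0, 1, 13]
  [22, 6, 16, 12, 0, 25]
  [7, -3, -2, -3, -2, 0]
D(6):
  [0, -5, -5, -6, -9, 7]
  [16, 0, 10, 6, 7, 19]
  [9, 0, 0, -1, 0, 12]
  [10, 1, 5, 0, 1, 13]
  [22, 6, 16, 12, 0, 25]
  [7, -3, -2, -3, -2, 0]
Key observation: every diagonal entry stays at the unit through all rounds, so no improving cycle exists.
Answer: CONVERGES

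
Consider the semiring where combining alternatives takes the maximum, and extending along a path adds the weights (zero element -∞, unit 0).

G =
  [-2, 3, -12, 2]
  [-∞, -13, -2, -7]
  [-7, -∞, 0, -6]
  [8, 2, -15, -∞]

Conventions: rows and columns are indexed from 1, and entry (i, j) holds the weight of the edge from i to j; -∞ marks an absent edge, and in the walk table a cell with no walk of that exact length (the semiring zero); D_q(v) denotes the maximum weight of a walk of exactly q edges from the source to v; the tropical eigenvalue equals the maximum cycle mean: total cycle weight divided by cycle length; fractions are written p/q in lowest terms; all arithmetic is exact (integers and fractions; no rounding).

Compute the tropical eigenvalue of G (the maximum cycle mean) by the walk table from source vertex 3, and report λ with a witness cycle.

q=0: [-∞, -∞, 0, -∞]
q=1: [-7, -∞, 0, -6]
q=2: [2, -4, 0, -5]
q=3: [3, 5, 0, 4]
q=4: [12, 6, 3, 5]
Optimal cycle mean attained by: cycle 1->4->1, total 2 + 8, length 2.
Answer: λ = 5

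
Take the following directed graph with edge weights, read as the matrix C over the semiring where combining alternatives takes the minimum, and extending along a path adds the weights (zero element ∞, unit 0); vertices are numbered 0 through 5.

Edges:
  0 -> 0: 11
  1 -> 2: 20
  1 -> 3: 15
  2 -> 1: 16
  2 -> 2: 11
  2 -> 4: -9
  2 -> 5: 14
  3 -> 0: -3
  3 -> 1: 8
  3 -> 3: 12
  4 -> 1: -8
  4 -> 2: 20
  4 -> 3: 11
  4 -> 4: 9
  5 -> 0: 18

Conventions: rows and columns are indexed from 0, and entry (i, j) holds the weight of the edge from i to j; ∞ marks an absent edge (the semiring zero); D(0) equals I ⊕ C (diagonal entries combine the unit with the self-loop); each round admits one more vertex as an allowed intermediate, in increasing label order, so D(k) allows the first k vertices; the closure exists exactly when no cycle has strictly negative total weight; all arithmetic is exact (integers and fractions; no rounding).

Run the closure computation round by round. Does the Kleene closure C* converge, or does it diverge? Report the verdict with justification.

D(0):
  [0, ∞, ∞, ∞, ∞, ∞]
  [∞, 0, 20, 15, ∞, ∞]
  [∞, 16, 0, ∞, -9, 14]
  [-3, 8, ∞, 0, ∞, ∞]
  [∞, -8, 20, 11, 0, ∞]
  [18, ∞, ∞, ∞, ∞, 0]
D(1):
  [0, ∞, ∞, ∞, ∞, ∞]
  [∞, 0, 20, 15, ∞, ∞]
  [∞, 16, 0, ∞, -9, 14]
  [-3, 8, ∞, 0, ∞, ∞]
  [∞, -8, 20, 11, 0, ∞]
  [18, ∞, ∞, ∞, ∞, 0]
D(2):
  [0, ∞, ∞, ∞, ∞, ∞]
  [∞, 0, 20, 15, ∞, ∞]
  [∞, 16, 0, 31, -9, 14]
  [-3, 8, 28, 0, ∞, ∞]
  [∞, -8, 12, 7, 0, ∞]
  [18, ∞, ∞, ∞, ∞, 0]
D(3):
  [0, ∞, ∞, ∞, ∞, ∞]
  [∞, 0, 20, 15, 11, 34]
  [∞, 16, 0, 31, -9, 14]
  [-3, 8, 28, 0, 19, 42]
  [∞, -8, 12, 7, 0, 26]
  [18, ∞, ∞, ∞, ∞, 0]
D(4):
  [0, ∞, ∞, ∞, ∞, ∞]
  [12, 0, 20, 15, 11, 34]
  [28, 16, 0, 31, -9, 14]
  [-3, 8, 28, 0, 19, 42]
  [4, -8, 12, 7, 0, 26]
  [18, ∞, ∞, ∞, ∞, 0]
D(5):
  [0, ∞, ∞, ∞, ∞, ∞]
  [12, 0, 20, 15, 11, 34]
  [-5, -17, 0, -2, -9, 14]
  [-3, 8, 28, 0, 19, 42]
  [4, -8, 12, 7, 0, 26]
  [18, ∞, ∞, ∞, ∞, 0]
D(6):
  [0, ∞, ∞, ∞, ∞, ∞]
  [12, 0, 20, 15, 11, 34]
  [-5, -17, 0, -2, -9, 14]
  [-3, 8, 28, 0, 19, 42]
  [4, -8, 12, 7, 0, 26]
  [18, ∞, ∞, ∞, ∞, 0]
Key observation: every diagonal entry stays at the unit through all rounds, so no improving cycle exists.
Answer: CONVERGES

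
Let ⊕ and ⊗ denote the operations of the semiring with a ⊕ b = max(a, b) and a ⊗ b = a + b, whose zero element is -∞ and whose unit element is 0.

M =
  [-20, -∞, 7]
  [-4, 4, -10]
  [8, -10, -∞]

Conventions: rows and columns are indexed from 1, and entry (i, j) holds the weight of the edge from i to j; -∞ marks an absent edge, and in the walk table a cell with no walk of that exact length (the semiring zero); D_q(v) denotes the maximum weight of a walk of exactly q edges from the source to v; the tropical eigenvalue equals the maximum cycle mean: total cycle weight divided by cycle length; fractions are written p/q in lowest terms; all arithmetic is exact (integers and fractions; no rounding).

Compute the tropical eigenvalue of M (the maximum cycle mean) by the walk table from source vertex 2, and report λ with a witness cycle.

q=0: [-∞, 0, -∞]
q=1: [-4, 4, -10]
q=2: [0, 8, 3]
q=3: [11, 12, 7]
Optimal cycle mean attained by: cycle 1->3->1, total 7 + 8, length 2.
Answer: λ = 15/2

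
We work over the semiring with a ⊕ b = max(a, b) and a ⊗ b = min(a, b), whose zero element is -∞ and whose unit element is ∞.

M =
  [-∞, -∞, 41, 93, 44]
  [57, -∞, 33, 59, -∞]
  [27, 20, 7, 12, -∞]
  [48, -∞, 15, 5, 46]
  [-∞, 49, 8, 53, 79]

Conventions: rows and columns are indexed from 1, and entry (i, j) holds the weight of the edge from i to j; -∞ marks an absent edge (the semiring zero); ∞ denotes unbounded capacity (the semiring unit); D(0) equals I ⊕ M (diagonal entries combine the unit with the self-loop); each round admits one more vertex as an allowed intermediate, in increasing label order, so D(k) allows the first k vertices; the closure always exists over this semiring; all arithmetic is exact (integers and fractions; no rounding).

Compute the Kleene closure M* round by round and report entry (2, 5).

D(0):
  [∞, -∞, 41, 93, 44]
  [57, ∞, 33, 59, -∞]
  [27, 20, ∞, 12, -∞]
  [48, -∞, 15, ∞, 46]
  [-∞, 49, 8, 53, ∞]
D(1):
  [∞, -∞, 41, 93, 44]
  [57, ∞, 41, 59, 44]
  [27, 20, ∞, 27, 27]
  [48, -∞, 41, ∞, 46]
  [-∞, 49, 8, 53, ∞]
D(2):
  [∞, -∞, 41, 93, 44]
  [57, ∞, 41, 59, 44]
  [27, 20, ∞, 27, 27]
  [48, -∞, 41, ∞, 46]
  [49, 49, 41, 53, ∞]
D(3):
  [∞, 20, 41, 93, 44]
  [57, ∞, 41, 59, 44]
  [27, 20, ∞, 27, 27]
  [48, 20, 41, ∞, 46]
  [49, 49, 41, 53, ∞]
D(4):
  [∞, 20, 41, 93, 46]
  [57, ∞, 41, 59, 46]
  [27, 20, ∞, 27, 27]
  [48, 20, 41, ∞, 46]
  [49, 49, 41, 53, ∞]
D(5):
  [∞, 46, 41, 93, 46]
  [57, ∞, 41, 59, 46]
  [27, 27, ∞, 27, 27]
  [48, 46, 41, ∞, 46]
  [49, 49, 41, 53, ∞]
Answer: M*[2][5] = 46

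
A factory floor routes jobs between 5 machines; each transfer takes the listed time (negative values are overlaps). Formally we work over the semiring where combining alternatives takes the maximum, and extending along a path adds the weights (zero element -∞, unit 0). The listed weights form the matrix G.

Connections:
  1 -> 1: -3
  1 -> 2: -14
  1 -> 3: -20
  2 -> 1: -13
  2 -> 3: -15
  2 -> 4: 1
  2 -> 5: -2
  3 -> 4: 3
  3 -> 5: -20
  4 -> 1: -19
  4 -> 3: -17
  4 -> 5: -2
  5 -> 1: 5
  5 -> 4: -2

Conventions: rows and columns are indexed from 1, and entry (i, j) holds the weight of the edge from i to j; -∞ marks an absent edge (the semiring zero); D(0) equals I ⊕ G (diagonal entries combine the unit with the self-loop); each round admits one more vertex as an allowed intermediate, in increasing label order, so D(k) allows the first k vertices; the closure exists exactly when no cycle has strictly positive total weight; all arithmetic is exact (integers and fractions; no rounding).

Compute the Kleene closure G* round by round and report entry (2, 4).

D(0):
  [0, -14, -20, -∞, -∞]
  [-13, 0, -15, 1, -2]
  [-∞, -∞, 0, 3, -20]
  [-19, -∞, -17, 0, -2]
  [5, -∞, -∞, -2, 0]
D(1):
  [0, -14, -20, -∞, -∞]
  [-13, 0, -15, 1, -2]
  [-∞, -∞, 0, 3, -20]
  [-19, -33, -17, 0, -2]
  [5, -9, -15, -2, 0]
D(2):
  [0, -14, -20, -13, -16]
  [-13, 0, -15, 1, -2]
  [-∞, -∞, 0, 3, -20]
  [-19, -33, -17, 0, -2]
  [5, -9, -15, -2, 0]
D(3):
  [0, -14, -20, -13, -16]
  [-13, 0, -15, 1, -2]
  [-∞, -∞, 0, 3, -20]
  [-19, -33, -17, 0, -2]
  [5, -9, -15, -2, 0]
D(4):
  [0, -14, -20, -13, -15]
  [-13, 0, -15, 1, -1]
  [-16, -30, 0, 3, 1]
  [-19, -33, -17, 0, -2]
  [5, -9, -15, -2, 0]
D(5):
  [0, -14, -20, -13, -15]
  [4, 0, -15, 1, -1]
  [6, -8, 0, 3, 1]
  [3, -11, -17, 0, -2]
  [5, -9, -15, -2, 0]
Answer: G*[2][4] = 1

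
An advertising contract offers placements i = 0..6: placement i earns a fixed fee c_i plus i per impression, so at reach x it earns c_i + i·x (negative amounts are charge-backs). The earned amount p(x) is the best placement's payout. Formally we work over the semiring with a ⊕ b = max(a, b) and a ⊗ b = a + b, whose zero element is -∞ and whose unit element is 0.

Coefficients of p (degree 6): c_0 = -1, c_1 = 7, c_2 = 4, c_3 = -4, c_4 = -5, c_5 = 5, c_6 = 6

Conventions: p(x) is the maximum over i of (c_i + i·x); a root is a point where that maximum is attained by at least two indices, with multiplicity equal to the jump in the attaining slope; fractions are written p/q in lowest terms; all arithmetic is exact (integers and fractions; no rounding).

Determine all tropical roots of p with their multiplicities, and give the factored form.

hull edge (i=0, c=-1) to (i=1, c=7): slope 8, span 1
hull edge (i=1, c=7) to (i=6, c=6): slope -1/5, span 5
Factored form: p(x) = 6 ⊗ (x ⊕ (-8)) ⊗ (x ⊕ 1/5) ⊗ (x ⊕ 1/5) ⊗ (x ⊕ 1/5) ⊗ (x ⊕ 1/5) ⊗ (x ⊕ 1/5)
Answer: roots = -8 (mult 1), 1/5 (mult 5)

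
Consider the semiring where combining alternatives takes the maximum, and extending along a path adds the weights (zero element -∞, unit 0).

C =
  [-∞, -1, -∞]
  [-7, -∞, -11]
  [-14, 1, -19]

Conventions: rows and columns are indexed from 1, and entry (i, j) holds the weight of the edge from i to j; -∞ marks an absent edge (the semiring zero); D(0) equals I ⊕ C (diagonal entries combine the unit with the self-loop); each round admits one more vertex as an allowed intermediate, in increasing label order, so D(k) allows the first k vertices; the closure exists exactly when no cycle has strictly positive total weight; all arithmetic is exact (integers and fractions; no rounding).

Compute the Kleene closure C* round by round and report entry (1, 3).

D(0):
  [0, -1, -∞]
  [-7, 0, -11]
  [-14, 1, 0]
D(1):
  [0, -1, -∞]
  [-7, 0, -11]
  [-14, 1, 0]
D(2):
  [0, -1, -12]
  [-7, 0, -11]
  [-6, 1, 0]
D(3):
  [0, -1, -12]
  [-7, 0, -11]
  [-6, 1, 0]
Answer: C*[1][3] = -12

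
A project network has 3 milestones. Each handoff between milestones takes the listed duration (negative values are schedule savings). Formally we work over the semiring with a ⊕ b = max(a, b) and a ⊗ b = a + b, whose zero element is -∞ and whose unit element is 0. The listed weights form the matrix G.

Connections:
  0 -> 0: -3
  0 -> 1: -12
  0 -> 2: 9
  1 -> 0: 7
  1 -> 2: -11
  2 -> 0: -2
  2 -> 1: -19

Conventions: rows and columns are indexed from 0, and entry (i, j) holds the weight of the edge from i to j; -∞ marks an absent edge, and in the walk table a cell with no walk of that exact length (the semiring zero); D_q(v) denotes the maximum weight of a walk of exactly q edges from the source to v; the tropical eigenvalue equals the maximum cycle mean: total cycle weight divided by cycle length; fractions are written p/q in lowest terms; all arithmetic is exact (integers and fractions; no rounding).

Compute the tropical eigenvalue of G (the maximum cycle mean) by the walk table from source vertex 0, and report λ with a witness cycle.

q=0: [0, -∞, -∞]
q=1: [-3, -12, 9]
q=2: [7, -10, 6]
q=3: [4, -5, 16]
Optimal cycle mean attained by: cycle 0->2->0, total 9 + (-2), length 2.
Answer: λ = 7/2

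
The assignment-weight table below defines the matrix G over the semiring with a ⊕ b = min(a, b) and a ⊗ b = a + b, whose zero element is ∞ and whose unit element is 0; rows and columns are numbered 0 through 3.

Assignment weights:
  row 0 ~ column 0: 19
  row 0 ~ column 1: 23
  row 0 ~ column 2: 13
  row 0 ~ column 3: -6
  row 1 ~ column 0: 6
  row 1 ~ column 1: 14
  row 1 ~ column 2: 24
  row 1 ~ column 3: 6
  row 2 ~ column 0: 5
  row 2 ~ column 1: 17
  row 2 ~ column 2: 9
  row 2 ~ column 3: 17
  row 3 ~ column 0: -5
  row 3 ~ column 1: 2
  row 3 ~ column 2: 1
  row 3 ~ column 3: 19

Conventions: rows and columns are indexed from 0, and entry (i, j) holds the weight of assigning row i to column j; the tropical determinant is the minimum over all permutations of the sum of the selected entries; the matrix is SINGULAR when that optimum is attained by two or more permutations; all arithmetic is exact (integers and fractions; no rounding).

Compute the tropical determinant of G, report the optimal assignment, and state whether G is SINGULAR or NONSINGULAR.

σ = (0, 1, 2, 3): 19 + 14 + 9 + 19 = 61
σ = (0, 1, 3, 2): 19 + 14 + 17 + 1 = 51
σ = (0, 2, 1, 3): 19 + 24 + 17 + 19 = 79
σ = (0, 2, 3, 1): 19 + 24 + 17 + 2 = 62
σ = (0, 3, 1, 2): 19 + 6 + 17 + 1 = 43
σ = (0, 3, 2, 1): 19 + 6 + 9 + 2 = 36
σ = (1, 0, 2, 3): 23 + 6 + 9 + 19 = 57
σ = (1, 0, 3, 2): 23 + 6 + 17 + 1 = 47
σ = (1, 2, 0, 3): 23 + 24 + 5 + 19 = 71
σ = (1, 2, 3, 0): 23 + 24 + 17 + (-5) = 59
σ = (1, 3, 0, 2): 23 + 6 + 5 + 1 = 35
σ = (1, 3, 2, 0): 23 + 6 + 9 + (-5) = 33
σ = (2, 0, 1, 3): 13 + 6 + 17 + 19 = 55
σ = (2, 0, 3, 1): 13 + 6 + 17 + 2 = 38
σ = (2, 1, 0, 3): 13 + 14 + 5 + 19 = 51
σ = (2, 1, 3, 0): 13 + 14 + 17 + (-5) = 39
σ = (2, 3, 0, 1): 13 + 6 + 5 + 2 = 26
σ = (2, 3, 1, 0): 13 + 6 + 17 + (-5) = 31
σ = (3, 0, 1, 2): (-6) + 6 + 17 + 1 = 18
σ = (3, 0, 2, 1): (-6) + 6 + 9 + 2 = 11
σ = (3, 1, 0, 2): (-6) + 14 + 5 + 1 = 14
σ = (3, 1, 2, 0): (-6) + 14 + 9 + (-5) = 12
σ = (3, 2, 0, 1): (-6) + 24 + 5 + 2 = 25
σ = (3, 2, 1, 0): (-6) + 24 + 17 + (-5) = 30
Optimal value attained by: σ = (3, 0, 2, 1).
Answer: det⊕(G) = 11; verdict: NONSINGULAR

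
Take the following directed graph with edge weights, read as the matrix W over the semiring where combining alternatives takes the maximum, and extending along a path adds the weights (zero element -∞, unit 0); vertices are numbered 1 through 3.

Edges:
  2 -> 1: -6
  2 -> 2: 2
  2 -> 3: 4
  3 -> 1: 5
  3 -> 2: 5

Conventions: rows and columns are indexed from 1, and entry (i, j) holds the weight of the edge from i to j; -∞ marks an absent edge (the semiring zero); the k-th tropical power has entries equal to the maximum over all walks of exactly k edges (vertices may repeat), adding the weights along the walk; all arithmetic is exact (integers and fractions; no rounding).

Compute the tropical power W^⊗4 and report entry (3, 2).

W^⊗2:
  [-∞, -∞, -∞]
  [9, 9, 6]
  [-1, 7, 9]
W^⊗3:
  [-∞, -∞, -∞]
  [11, 11, 13]
  [14, 14, 11]
W^⊗4:
  [-∞, -∞, -∞]
  [18, 18, 15]
  [16, 16, 18]
Key observation: the optimum is the walk 3->2->2->3->2, with weight 5 + 2 + 4 + 5 = 16.
Optimal value attained by: walk 3->2->2->3->2.
Answer: (W^⊗4)[3][2] = 16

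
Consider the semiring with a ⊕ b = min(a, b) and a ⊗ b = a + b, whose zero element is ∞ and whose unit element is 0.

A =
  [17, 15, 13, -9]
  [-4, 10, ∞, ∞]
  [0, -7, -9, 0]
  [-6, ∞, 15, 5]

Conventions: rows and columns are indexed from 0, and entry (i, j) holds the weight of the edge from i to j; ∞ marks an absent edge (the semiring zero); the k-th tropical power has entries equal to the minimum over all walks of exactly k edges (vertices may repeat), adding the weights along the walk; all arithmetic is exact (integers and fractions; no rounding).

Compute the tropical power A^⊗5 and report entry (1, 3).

A^⊗2:
  [-15, 6, 4, -4]
  [6, 11, 9, -13]
  [-11, -16, -18, -9]
  [-1, 8, 6, -15]
A^⊗3:
  [-10, -3, -5, -24]
  [-19, 2, 0, -8]
  [-20, -25, -27, -20]
  [-21, -1, -3, -10]
A^⊗4:
  [-30, -12, -14, -19]
  [-14, -7, -9, -28]
  [-29, -34, -36, -29]
  [-16, -10, -12, -30]
A^⊗5:
  [-25, -21, -23, -39]
  [-34, -16, -18, -23]
  [-38, -43, -45, -38]
  [-36, -19, -21, -25]
Key observation: the optimum is the walk 1->0->3->0->3->3, with weight (-4) + (-9) + (-6) + (-9) + 5 = -23.
Optimal value attained by: walk 1->0->3->0->3->3.
Answer: (A^⊗5)[1][3] = -23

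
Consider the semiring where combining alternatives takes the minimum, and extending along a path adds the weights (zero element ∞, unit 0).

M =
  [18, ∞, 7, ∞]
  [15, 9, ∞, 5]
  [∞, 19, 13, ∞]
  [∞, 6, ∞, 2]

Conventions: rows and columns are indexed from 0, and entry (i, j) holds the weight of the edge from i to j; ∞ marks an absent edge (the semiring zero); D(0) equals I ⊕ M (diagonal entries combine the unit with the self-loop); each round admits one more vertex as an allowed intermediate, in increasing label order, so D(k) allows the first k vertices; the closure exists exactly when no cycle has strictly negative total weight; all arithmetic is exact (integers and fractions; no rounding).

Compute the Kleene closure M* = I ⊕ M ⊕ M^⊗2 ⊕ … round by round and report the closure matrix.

D(0):
  [0, ∞, 7, ∞]
  [15, 0, ∞, 5]
  [∞, 19, 0, ∞]
  [∞, 6, ∞, 0]
D(1):
  [0, ∞, 7, ∞]
  [15, 0, 22, 5]
  [∞, 19, 0, ∞]
  [∞, 6, ∞, 0]
D(2):
  [0, ∞, 7, ∞]
  [15, 0, 22, 5]
  [34, 19, 0, 24]
  [21, 6, 28, 0]
D(3):
  [0, 26, 7, 31]
  [15, 0, 22, 5]
  [34, 19, 0, 24]
  [21, 6, 28, 0]
D(4):
  [0, 26, 7, 31]
  [15, 0, 22, 5]
  [34, 19, 0, 24]
  [21, 6, 28, 0]
Answer: M* = [[0, 26, 7, 31], [15, 0, 22, 5], [34, 19, 0, 24], [21, 6, 28, 0]]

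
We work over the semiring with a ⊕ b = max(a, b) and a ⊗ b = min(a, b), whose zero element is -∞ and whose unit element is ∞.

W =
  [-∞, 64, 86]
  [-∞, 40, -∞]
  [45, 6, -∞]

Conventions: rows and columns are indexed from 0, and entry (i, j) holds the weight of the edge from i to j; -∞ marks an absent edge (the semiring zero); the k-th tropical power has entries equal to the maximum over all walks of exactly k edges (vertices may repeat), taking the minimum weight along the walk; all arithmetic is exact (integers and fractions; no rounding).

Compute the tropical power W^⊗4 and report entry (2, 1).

W^⊗2:
  [45, 40, -∞]
  [-∞, 40, -∞]
  [-∞, 45, 45]
W^⊗3:
  [-∞, 45, 45]
  [-∞, 40, -∞]
  [45, 40, -∞]
W^⊗4:
  [45, 40, -∞]
  [-∞, 40, -∞]
  [-∞, 45, 45]
Key observation: the optimum is the walk 2->0->2->0->1, with weight 45 min 86 min 45 min 64 = 45.
Optimal value attained by: walk 2->0->2->0->1.
Answer: (W^⊗4)[2][1] = 45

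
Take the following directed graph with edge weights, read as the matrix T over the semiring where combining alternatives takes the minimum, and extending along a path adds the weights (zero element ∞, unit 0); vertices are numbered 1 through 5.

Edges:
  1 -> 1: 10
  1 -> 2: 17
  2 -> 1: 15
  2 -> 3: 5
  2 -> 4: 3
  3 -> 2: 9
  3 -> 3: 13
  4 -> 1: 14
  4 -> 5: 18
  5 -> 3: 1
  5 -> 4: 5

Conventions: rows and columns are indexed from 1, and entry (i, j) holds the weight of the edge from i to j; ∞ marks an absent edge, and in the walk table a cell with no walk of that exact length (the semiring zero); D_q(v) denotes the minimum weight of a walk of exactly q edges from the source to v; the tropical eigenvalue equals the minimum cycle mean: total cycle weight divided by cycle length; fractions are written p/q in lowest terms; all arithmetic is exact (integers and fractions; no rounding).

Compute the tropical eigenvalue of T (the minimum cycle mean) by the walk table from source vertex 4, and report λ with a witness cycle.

q=0: [∞, ∞, ∞, 0, ∞]
q=1: [14, ∞, ∞, ∞, 18]
q=2: [24, 31, 19, 23, ∞]
q=3: [34, 28, 32, 34, 41]
q=4: [43, 41, 33, 31, 52]
q=5: [45, 42, 46, 44, 49]
Optimal cycle mean attained by: cycle 2->3->2, total 5 + 9, length 2.
Answer: λ = 7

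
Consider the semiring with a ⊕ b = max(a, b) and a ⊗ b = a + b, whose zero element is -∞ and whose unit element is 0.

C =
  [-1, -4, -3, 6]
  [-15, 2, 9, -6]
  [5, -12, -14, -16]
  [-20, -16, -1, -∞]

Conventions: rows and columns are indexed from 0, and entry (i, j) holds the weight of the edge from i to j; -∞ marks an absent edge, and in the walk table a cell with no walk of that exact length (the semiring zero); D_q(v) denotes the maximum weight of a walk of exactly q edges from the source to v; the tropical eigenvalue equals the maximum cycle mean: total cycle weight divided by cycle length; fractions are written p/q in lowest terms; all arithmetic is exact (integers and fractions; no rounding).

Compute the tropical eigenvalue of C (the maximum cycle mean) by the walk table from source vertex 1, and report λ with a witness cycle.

q=0: [-∞, 0, -∞, -∞]
q=1: [-15, 2, 9, -6]
q=2: [14, 4, 11, -4]
q=3: [16, 10, 13, 20]
q=4: [18, 12, 19, 22]
Optimal cycle mean attained by: cycle 0->1->2->0, total (-4) + 9 + 5, length 3.
Answer: λ = 10/3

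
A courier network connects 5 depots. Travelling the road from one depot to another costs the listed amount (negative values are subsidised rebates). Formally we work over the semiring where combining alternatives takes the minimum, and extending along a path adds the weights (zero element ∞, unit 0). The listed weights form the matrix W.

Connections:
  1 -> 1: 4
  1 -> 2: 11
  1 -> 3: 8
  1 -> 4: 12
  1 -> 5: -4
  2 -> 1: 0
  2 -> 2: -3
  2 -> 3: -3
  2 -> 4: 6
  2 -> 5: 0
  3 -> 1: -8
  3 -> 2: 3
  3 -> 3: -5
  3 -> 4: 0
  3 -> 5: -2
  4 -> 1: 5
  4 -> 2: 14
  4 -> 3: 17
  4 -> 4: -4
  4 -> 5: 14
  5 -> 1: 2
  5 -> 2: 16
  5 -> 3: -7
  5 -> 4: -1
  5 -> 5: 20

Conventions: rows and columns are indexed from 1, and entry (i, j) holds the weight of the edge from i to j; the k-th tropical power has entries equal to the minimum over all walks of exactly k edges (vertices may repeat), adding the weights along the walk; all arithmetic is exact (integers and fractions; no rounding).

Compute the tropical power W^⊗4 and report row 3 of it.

W^⊗2:
  [-2, 8, -11, -5, 0]
  [-11, -6, -8, -3, -5]
  [-13, -2, -10, -5, -12]
  [1, 10, 7, -8, 1]
  [-15, -4, -12, -7, -9]
W^⊗3:
  [-19, -8, -16, -11, -13]
  [-16, -9, -13, -8, -15]
  [-18, -7, -19, -13, -17]
  [-3, 6, -6, -12, -3]
  [-20, -9, -17, -12, -19]
W^⊗4:
  [-24, -13, -21, -16, -23]
  [-21, -12, -22, -16, -20]
  [-27, -16, -24, -19, -22]
  [-14, -3, -11, -16, -8]
  [-25, -14, -26, -20, -24]
Answer: row 3 of W^⊗4 = [-27, -16, -24, -19, -22]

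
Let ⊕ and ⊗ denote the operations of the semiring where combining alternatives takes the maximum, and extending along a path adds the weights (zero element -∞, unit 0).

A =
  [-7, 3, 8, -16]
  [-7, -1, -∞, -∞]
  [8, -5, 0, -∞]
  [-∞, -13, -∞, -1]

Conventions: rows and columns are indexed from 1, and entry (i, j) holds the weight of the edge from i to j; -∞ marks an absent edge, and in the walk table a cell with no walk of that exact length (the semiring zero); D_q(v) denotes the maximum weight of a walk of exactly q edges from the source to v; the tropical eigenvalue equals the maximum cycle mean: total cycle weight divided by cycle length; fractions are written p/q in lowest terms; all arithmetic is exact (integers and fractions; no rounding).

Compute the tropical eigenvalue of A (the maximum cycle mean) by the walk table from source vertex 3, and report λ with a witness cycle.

q=0: [-∞, -∞, 0, -∞]
q=1: [8, -5, 0, -∞]
q=2: [8, 11, 16, -8]
q=3: [24, 11, 16, -8]
q=4: [24, 27, 32, 8]
Optimal cycle mean attained by: cycle 1->3->1, total 8 + 8, length 2.
Answer: λ = 8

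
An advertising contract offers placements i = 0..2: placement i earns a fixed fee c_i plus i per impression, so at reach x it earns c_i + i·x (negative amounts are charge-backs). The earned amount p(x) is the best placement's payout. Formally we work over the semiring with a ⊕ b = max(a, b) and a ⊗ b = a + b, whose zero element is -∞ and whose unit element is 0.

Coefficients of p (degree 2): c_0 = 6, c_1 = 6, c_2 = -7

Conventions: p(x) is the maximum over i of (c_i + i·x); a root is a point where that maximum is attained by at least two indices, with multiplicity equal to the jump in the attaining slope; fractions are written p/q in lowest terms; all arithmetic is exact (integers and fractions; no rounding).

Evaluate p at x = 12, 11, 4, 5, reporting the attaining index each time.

p(12) = max(6+0·12=6, 6+1·12=18, -7+2·12=17) = 18 (attained by i=1)
p(11) = max(6+0·11=6, 6+1·11=17, -7+2·11=15) = 17 (attained by i=1)
p(4) = max(6+0·4=6, 6+1·4=10, -7+2·4=1) = 10 (attained by i=1)
p(5) = max(6+0·5=6, 6+1·5=11, -7+2·5=3) = 11 (attained by i=1)
Answer: p(12) = 18; p(11) = 17; p(4) = 10; p(5) = 11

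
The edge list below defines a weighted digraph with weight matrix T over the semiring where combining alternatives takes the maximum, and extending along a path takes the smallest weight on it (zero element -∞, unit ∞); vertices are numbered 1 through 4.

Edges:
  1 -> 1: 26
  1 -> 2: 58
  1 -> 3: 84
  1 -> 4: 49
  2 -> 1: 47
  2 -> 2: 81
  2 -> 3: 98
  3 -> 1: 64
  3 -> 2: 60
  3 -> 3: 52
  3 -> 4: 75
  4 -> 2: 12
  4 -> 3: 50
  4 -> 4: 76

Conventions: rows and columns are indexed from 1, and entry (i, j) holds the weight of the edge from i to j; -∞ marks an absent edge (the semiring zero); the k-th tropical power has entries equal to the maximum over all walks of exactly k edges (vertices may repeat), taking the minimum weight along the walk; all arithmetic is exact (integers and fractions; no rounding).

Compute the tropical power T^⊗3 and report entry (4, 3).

T^⊗2:
  [64, 60, 58, 75]
  [64, 81, 81, 75]
  [52, 60, 64, 75]
  [50, 50, 50, 76]
T^⊗3:
  [58, 60, 64, 75]
  [64, 81, 81, 75]
  [64, 60, 60, 75]
  [50, 50, 50, 76]
Key observation: the optimum is the walk 4->3->1->3, with weight 50 min 64 min 84 = 50.
Optimal value attained by: walk 4->3->1->3.
Answer: (T^⊗3)[4][3] = 50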